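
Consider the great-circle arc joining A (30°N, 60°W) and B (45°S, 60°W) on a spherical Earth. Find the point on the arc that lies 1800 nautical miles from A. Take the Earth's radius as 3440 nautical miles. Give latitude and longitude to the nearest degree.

≈ (0°N, 60°W)

Write both endpoints as unit vectors p₁, p₂ with components (cos φ cos λ, cos φ sin λ, sin φ).
The central angle between the endpoints is δ = arccos(p₁·p₂) ≈ 1.309 rad (75.0°). The total great-circle distance is δ·R ≈ 1.309 × 3440 ≈ 4503 nmi, so the target fraction is f = 1800/4503 ≈ 0.400.
Interpolate at f ≈ 0.400 with slerp weights a = sin((1−f)δ)/sin δ ≈ 0.732, b = sin(fδ)/sin δ ≈ 0.517.
p = a·p₁ + b·p₂ ≈ (0.500, -0.866, 0.000); φ = arcsin(p_z) ≈ 0.02°, λ = atan2(p_y, p_x) ≈ -60.00°.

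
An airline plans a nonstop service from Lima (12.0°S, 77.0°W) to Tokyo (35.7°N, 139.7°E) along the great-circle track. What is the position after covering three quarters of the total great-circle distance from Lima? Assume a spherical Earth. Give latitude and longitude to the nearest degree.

Convert each endpoint to a unit vector on the sphere (x = cos φ cos λ, y = cos φ sin λ, z = sin φ).
The central angle between the endpoints is δ = arccos(p₁·p₂) ≈ 2.431 rad (139.3°).
Interpolate at f = 3/4 with slerp weights a = sin((1−f)δ)/sin δ ≈ 0.876, b = sin(fδ)/sin δ ≈ 1.485.
p = a·p₁ + b·p₂ ≈ (-0.727, -0.055, 0.684); φ = arcsin(p_z) ≈ 43.19°, λ = atan2(p_y, p_x) ≈ -175.69°.

≈ 43°N, 176°W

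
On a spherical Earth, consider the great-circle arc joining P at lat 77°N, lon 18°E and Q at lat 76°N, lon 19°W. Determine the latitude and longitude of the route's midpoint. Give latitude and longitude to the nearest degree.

Convert each endpoint to a unit vector on the sphere (x = cos φ cos λ, y = cos φ sin λ, z = sin φ).
The central angle between the endpoints is δ = arccos(p₁·p₂) ≈ 0.149 rad (8.5°).
Interpolate at f = 1/2 with slerp weights a = sin((1−f)δ)/sin δ ≈ 0.501, b = sin(fδ)/sin δ ≈ 0.501.
p = a·p₁ + b·p₂ ≈ (0.222, -0.005, 0.975); φ = arcsin(p_z) ≈ 77.17°, λ = atan2(p_y, p_x) ≈ -1.20°.

≈ lat 77°N, lon 1°W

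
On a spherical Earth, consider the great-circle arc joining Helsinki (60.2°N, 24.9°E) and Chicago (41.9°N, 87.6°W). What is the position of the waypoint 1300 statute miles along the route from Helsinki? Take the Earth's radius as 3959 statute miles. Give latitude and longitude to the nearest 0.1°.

≈ (67.6°N, 15.5°W)

Convert each endpoint to a unit vector on the sphere (x = cos φ cos λ, y = cos φ sin λ, z = sin φ).
The central angle between the endpoints is δ = arccos(p₁·p₂) ≈ 1.117 rad (64.0°). The total great-circle distance is δ·R ≈ 1.117 × 3959 ≈ 4424 mi, so the target fraction is f = 1300/4424 ≈ 0.294.
Interpolate at f ≈ 0.294 with slerp weights a = sin((1−f)δ)/sin δ ≈ 0.789, b = sin(fδ)/sin δ ≈ 0.359.
p = a·p₁ + b·p₂ ≈ (0.367, -0.102, 0.925); φ = arcsin(p_z) ≈ 67.61°, λ = atan2(p_y, p_x) ≈ -15.47°.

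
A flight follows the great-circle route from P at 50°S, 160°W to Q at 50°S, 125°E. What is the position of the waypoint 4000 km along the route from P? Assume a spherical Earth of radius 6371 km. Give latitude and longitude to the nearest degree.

≈ 54°S, 140°E

Write both endpoints as unit vectors p₁, p₂ with components (cos φ cos λ, cos φ sin λ, sin φ).
The central angle between the endpoints is δ = arccos(p₁·p₂) ≈ 0.804 rad (46.1°). The total great-circle distance is δ·R ≈ 0.804 × 6371 ≈ 5123 km, so the target fraction is f = 4000/5123 ≈ 0.781.
Interpolate at f ≈ 0.781 with slerp weights a = sin((1−f)δ)/sin δ ≈ 0.243, b = sin(fδ)/sin δ ≈ 0.816.
p = a·p₁ + b·p₂ ≈ (-0.448, 0.376, -0.811); φ = arcsin(p_z) ≈ -54.22°, λ = atan2(p_y, p_x) ≈ 139.98°.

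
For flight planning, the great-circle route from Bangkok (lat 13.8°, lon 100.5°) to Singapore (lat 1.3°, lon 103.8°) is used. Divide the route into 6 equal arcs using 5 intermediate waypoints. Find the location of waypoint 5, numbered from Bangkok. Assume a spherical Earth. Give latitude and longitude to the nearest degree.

≈ lat 3°, lon 103°

Convert each endpoint to a unit vector on the sphere (x = cos φ cos λ, y = cos φ sin λ, z = sin φ).
The central angle between the endpoints is δ = arccos(p₁·p₂) ≈ 0.225 rad (12.9°).
Interpolate at f = 5/6 with slerp weights a = sin((1−f)δ)/sin δ ≈ 0.168, b = sin(fδ)/sin δ ≈ 0.836.
p = a·p₁ + b·p₂ ≈ (-0.229, 0.972, 0.059); φ = arcsin(p_z) ≈ 3.38°, λ = atan2(p_y, p_x) ≈ 103.26°.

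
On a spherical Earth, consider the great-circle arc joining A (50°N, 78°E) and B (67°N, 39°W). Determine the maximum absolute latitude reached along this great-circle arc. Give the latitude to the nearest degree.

≈ 74°N

The great circle lies in the plane with unit normal n̂ = (p₁ × p₂)/|p₁ × p₂|.
Here n̂_z ≈ -0.277; the vertex latitude is φ_max = arccos|n̂_z| ≈ 73.9°.
Check via Clairaut: cos φ_max = |cos φ₁| · sin C = cos(50.0°)·sin(25.6°) ≈ 0.277, again giving ≈ 73.9°.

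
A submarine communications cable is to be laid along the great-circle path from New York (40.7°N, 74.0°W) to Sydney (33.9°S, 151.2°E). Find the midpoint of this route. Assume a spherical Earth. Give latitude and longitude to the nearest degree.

Write both endpoints as unit vectors p₁, p₂ with components (cos φ cos λ, cos φ sin λ, sin φ).
The central angle between the endpoints is δ = arccos(p₁·p₂) ≈ 2.510 rad (143.8°).
Interpolate at f = 1/2 with slerp weights a = sin((1−f)δ)/sin δ ≈ 1.610, b = sin(fδ)/sin δ ≈ 1.610.
p = a·p₁ + b·p₂ ≈ (-0.835, -0.530, 0.152); φ = arcsin(p_z) ≈ 8.74°, λ = atan2(p_y, p_x) ≈ -147.61°.

≈ (9°N, 148°W)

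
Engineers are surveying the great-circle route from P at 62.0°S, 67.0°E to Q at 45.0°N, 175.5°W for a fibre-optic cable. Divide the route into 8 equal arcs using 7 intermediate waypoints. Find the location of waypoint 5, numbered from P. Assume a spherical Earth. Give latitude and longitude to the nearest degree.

≈ 0°N, 153°E

The haversine formula gives a central angle δ ≈ 2.462 rad (141.0°) between the endpoints.
Interpolate at f = 5/8 with slerp weights a = sin((1−f)δ)/sin δ ≈ 1.268, b = sin(fδ)/sin δ ≈ 1.590.
p = a·p₁ + b·p₂ ≈ (-0.888, 0.460, 0.004); φ = arcsin(p_z) ≈ 0.24°, λ = atan2(p_y, p_x) ≈ 152.62°.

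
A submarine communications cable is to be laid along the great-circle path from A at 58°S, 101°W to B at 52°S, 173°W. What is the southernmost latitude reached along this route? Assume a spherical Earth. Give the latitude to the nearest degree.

The great circle lies in the plane with unit normal n̂ = (p₁ × p₂)/|p₁ × p₂|.
Here n̂_z ≈ -0.485; the vertex latitude is φ_max = arccos|n̂_z| ≈ 61.0°.
Check via Clairaut: cos φ_max = |cos φ₁| · sin C = cos(58.0°)·sin(113.6°) ≈ 0.485, again giving ≈ 61.0°.

≈ 61°S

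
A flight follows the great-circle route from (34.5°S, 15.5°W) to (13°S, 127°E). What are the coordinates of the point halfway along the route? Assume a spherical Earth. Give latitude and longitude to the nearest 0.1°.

The haversine formula gives a central angle δ ≈ 2.106 rad (120.6°) between the endpoints.
Interpolate at f = 1/2 with slerp weights a = sin((1−f)δ)/sin δ ≈ 1.010, b = sin(fδ)/sin δ ≈ 1.010.
p = a·p₁ + b·p₂ ≈ (0.210, 0.563, -0.799); φ = arcsin(p_z) ≈ -53.05°, λ = atan2(p_y, p_x) ≈ 69.58°.

≈ (53.0°S, 69.6°E)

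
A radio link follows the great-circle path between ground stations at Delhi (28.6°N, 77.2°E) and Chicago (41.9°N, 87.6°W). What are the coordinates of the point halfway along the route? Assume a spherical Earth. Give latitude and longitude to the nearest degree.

≈ (78°N, 26°E)

Write both endpoints as unit vectors p₁, p₂ with components (cos φ cos λ, cos φ sin λ, sin φ).
The central angle between the endpoints is δ = arccos(p₁·p₂) ≈ 1.887 rad (108.1°).
Interpolate at f = 1/2 with slerp weights a = sin((1−f)δ)/sin δ ≈ 0.852, b = sin(fδ)/sin δ ≈ 0.852.
p = a·p₁ + b·p₂ ≈ (0.192, 0.096, 0.977); φ = arcsin(p_z) ≈ 77.60°, λ = atan2(p_y, p_x) ≈ 26.50°.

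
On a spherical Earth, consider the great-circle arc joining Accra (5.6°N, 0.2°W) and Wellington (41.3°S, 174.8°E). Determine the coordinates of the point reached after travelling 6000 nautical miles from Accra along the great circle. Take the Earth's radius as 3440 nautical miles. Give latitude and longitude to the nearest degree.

Convert each endpoint to a unit vector on the sphere (x = cos φ cos λ, y = cos φ sin λ, z = sin φ).
The central angle between the endpoints is δ = arccos(p₁·p₂) ≈ 2.514 rad (144.0°). The total great-circle distance is δ·R ≈ 2.514 × 3440 ≈ 8647 nmi, so the target fraction is f = 6000/8647 ≈ 0.694.
Interpolate at f ≈ 0.694 with slerp weights a = sin((1−f)δ)/sin δ ≈ 1.184, b = sin(fδ)/sin δ ≈ 1.677.
p = a·p₁ + b·p₂ ≈ (-0.076, 0.110, -0.991); φ = arcsin(p_z) ≈ -82.32°, λ = atan2(p_y, p_x) ≈ 124.56°.

≈ (82°S, 125°E)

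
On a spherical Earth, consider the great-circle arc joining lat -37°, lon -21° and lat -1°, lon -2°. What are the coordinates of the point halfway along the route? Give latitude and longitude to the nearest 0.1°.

≈ lat -19.2°, lon -10.4°

From cos δ = sin φ₁ sin φ₂ + cos φ₁ cos φ₂ cos Δλ, the central angle is δ ≈ 0.699 rad (40.0°).
Interpolate at f = 1/2 with slerp weights a = sin((1−f)δ)/sin δ ≈ 0.532, b = sin(fδ)/sin δ ≈ 0.532.
p = a·p₁ + b·p₂ ≈ (0.929, -0.171, -0.330); φ = arcsin(p_z) ≈ -19.24°, λ = atan2(p_y, p_x) ≈ -10.43°.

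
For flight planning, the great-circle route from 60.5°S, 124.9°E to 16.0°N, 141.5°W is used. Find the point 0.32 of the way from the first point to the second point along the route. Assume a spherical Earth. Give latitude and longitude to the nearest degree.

The haversine formula gives a central angle δ ≈ 1.844 rad (105.6°) between the endpoints.
Interpolate at f = 0.32 with slerp weights a = sin((1−f)δ)/sin δ ≈ 0.987, b = sin(fδ)/sin δ ≈ 0.578.
p = a·p₁ + b·p₂ ≈ (-0.713, 0.053, -0.700); φ = arcsin(p_z) ≈ -44.39°, λ = atan2(p_y, p_x) ≈ 175.77°.

≈ 44°S, 176°E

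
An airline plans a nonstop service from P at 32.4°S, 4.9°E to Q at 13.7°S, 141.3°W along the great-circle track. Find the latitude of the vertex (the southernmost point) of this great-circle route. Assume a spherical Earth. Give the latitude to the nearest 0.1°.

≈ 56.7°S

The great circle lies in the plane with unit normal n̂ = (p₁ × p₂)/|p₁ × p₂|.
Here n̂_z ≈ -0.548; the vertex latitude is φ_max = arccos|n̂_z| ≈ 56.7°.
Check via Clairaut: cos φ_max = |cos φ₁| · sin C = cos(32.4°)·sin(139.5°) ≈ 0.548, again giving ≈ 56.7°.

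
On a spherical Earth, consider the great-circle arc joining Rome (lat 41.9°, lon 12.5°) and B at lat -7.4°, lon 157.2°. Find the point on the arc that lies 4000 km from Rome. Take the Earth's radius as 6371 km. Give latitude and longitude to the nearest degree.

The haversine formula gives a central angle δ ≈ 2.330 rad (133.5°) between the endpoints. The total great-circle distance is δ·R ≈ 2.330 × 6371 ≈ 14845 km, so the target fraction is f = 4000/14845 ≈ 0.269.
Interpolate at f ≈ 0.269 with slerp weights a = sin((1−f)δ)/sin δ ≈ 1.367, b = sin(fδ)/sin δ ≈ 0.810.
p = a·p₁ + b·p₂ ≈ (0.253, 0.531, 0.808); φ = arcsin(p_z) ≈ 53.95°, λ = atan2(p_y, p_x) ≈ 64.55°.

≈ lat 54°, lon 65°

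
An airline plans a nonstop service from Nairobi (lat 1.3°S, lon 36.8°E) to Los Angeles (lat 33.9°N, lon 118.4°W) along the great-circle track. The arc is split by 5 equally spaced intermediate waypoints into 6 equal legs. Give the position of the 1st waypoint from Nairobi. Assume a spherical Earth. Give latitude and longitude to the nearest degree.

≈ lat 18°N, lon 24°E

From cos δ = sin φ₁ sin φ₂ + cos φ₁ cos φ₂ cos Δλ, the central angle is δ ≈ 2.443 rad (140.0°).
Interpolate at f = 1/6 with slerp weights a = sin((1−f)δ)/sin δ ≈ 1.390, b = sin(fδ)/sin δ ≈ 0.616.
p = a·p₁ + b·p₂ ≈ (0.870, 0.383, 0.312); φ = arcsin(p_z) ≈ 18.18°, λ = atan2(p_y, p_x) ≈ 23.75°.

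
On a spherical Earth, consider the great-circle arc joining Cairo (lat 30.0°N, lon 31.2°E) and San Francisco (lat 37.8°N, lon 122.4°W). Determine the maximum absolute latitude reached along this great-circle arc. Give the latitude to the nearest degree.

The great circle lies in the plane with unit normal n̂ = (p₁ × p₂)/|p₁ × p₂|.
Here n̂_z ≈ -0.320; the vertex latitude is φ_max = arccos|n̂_z| ≈ 71.4°.

≈ 71°N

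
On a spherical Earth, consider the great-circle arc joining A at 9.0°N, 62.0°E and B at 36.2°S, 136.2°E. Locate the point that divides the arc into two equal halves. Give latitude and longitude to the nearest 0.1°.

≈ 16.8°S, 94.7°E

Write both endpoints as unit vectors p₁, p₂ with components (cos φ cos λ, cos φ sin λ, sin φ).
The central angle between the endpoints is δ = arccos(p₁·p₂) ≈ 1.446 rad (82.8°).
Interpolate at f = 1/2 with slerp weights a = sin((1−f)δ)/sin δ ≈ 0.667, b = sin(fδ)/sin δ ≈ 0.667.
p = a·p₁ + b·p₂ ≈ (-0.079, 0.954, -0.289); φ = arcsin(p_z) ≈ -16.83°, λ = atan2(p_y, p_x) ≈ 94.74°.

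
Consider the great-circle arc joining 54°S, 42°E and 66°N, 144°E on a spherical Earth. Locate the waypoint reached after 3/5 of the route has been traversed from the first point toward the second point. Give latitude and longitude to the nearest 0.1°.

Write both endpoints as unit vectors p₁, p₂ with components (cos φ cos λ, cos φ sin λ, sin φ).
The central angle between the endpoints is δ = arccos(p₁·p₂) ≈ 2.480 rad (142.1°).
Interpolate at f = 3/5 with slerp weights a = sin((1−f)δ)/sin δ ≈ 1.362, b = sin(fδ)/sin δ ≈ 1.621.
p = a·p₁ + b·p₂ ≈ (0.061, 0.923, 0.379); φ = arcsin(p_z) ≈ 22.30°, λ = atan2(p_y, p_x) ≈ 86.20°.

≈ 22.3°N, 86.2°E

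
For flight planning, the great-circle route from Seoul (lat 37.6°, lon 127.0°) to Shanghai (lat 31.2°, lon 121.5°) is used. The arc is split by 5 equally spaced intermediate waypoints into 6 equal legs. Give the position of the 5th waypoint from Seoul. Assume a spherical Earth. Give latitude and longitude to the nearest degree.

≈ lat 32°, lon 122°

Write both endpoints as unit vectors p₁, p₂ with components (cos φ cos λ, cos φ sin λ, sin φ).
The central angle between the endpoints is δ = arccos(p₁·p₂) ≈ 0.137 rad (7.8°).
Interpolate at f = 5/6 with slerp weights a = sin((1−f)δ)/sin δ ≈ 0.167, b = sin(fδ)/sin δ ≈ 0.834.
p = a·p₁ + b·p₂ ≈ (-0.453, 0.714, 0.534); φ = arcsin(p_z) ≈ 32.28°, λ = atan2(p_y, p_x) ≈ 122.36°.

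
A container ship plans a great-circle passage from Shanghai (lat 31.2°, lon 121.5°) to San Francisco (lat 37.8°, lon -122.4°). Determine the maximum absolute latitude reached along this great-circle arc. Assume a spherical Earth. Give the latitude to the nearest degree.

≈ 53°

The great circle lies in the plane with unit normal n̂ = (p₁ × p₂)/|p₁ × p₂|.
Here n̂_z ≈ +0.607; the vertex latitude is φ_max = arccos|n̂_z| ≈ 52.6°.
Check via Clairaut: cos φ_max = |cos φ₁| · sin C = cos(31.2°)·sin(45.2°) ≈ 0.607, again giving ≈ 52.6°.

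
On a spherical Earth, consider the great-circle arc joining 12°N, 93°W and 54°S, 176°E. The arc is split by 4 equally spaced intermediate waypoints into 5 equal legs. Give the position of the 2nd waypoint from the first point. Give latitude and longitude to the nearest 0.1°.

The haversine formula gives a central angle δ ≈ 1.750 rad (100.3°) between the endpoints.
Interpolate at f = 2/5 with slerp weights a = sin((1−f)δ)/sin δ ≈ 0.882, b = sin(fδ)/sin δ ≈ 0.655.
p = a·p₁ + b·p₂ ≈ (-0.429, -0.834, -0.346); φ = arcsin(p_z) ≈ -20.27°, λ = atan2(p_y, p_x) ≈ -117.21°.

≈ 20.3°S, 117.2°W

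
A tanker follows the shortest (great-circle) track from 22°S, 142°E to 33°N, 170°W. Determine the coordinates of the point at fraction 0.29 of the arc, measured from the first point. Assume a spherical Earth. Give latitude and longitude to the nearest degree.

≈ 6°S, 156°E

Write both endpoints as unit vectors p₁, p₂ with components (cos φ cos λ, cos φ sin λ, sin φ).
The central angle between the endpoints is δ = arccos(p₁·p₂) ≈ 1.249 rad (71.6°).
Interpolate at f = 0.29 with slerp weights a = sin((1−f)δ)/sin δ ≈ 0.817, b = sin(fδ)/sin δ ≈ 0.374.
p = a·p₁ + b·p₂ ≈ (-0.905, 0.412, -0.103); φ = arcsin(p_z) ≈ -5.89°, λ = atan2(p_y, p_x) ≈ 155.53°.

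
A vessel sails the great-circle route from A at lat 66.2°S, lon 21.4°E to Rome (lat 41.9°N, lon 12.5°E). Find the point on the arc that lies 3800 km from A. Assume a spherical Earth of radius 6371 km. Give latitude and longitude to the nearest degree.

Write both endpoints as unit vectors p₁, p₂ with components (cos φ cos λ, cos φ sin λ, sin φ).
The central angle between the endpoints is δ = arccos(p₁·p₂) ≈ 1.891 rad (108.3°). The total great-circle distance is δ·R ≈ 1.891 × 6371 ≈ 12044 km, so the target fraction is f = 3800/12044 ≈ 0.315.
Interpolate at f ≈ 0.315 with slerp weights a = sin((1−f)δ)/sin δ ≈ 1.013, b = sin(fδ)/sin δ ≈ 0.592.
p = a·p₁ + b·p₂ ≈ (0.811, 0.245, -0.532); φ = arcsin(p_z) ≈ -32.14°, λ = atan2(p_y, p_x) ≈ 16.78°.

≈ lat 32°S, lon 17°E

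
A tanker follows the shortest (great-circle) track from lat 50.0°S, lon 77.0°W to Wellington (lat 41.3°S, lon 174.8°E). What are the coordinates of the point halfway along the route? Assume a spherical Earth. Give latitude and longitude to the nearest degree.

From cos δ = sin φ₁ sin φ₂ + cos φ₁ cos φ₂ cos Δλ, the central angle is δ ≈ 1.208 rad (69.2°).
Interpolate at f = 1/2 with slerp weights a = sin((1−f)δ)/sin δ ≈ 0.608, b = sin(fδ)/sin δ ≈ 0.608.
p = a·p₁ + b·p₂ ≈ (-0.367, -0.339, -0.866); φ = arcsin(p_z) ≈ -60.04°, λ = atan2(p_y, p_x) ≈ -137.24°.

≈ lat 60°S, lon 137°W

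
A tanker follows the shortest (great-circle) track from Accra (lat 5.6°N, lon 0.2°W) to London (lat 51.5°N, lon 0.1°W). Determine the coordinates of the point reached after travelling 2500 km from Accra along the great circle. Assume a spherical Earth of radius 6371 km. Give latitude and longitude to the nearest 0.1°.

The haversine formula gives a central angle δ ≈ 0.801 rad (45.9°) between the endpoints. The total great-circle distance is δ·R ≈ 0.801 × 6371 ≈ 5104 km, so the target fraction is f = 2500/5104 ≈ 0.490.
Interpolate at f ≈ 0.490 with slerp weights a = sin((1−f)δ)/sin δ ≈ 0.553, b = sin(fδ)/sin δ ≈ 0.533.
p = a·p₁ + b·p₂ ≈ (0.882, -0.003, 0.471); φ = arcsin(p_z) ≈ 28.08°, λ = atan2(p_y, p_x) ≈ -0.16°.

≈ lat 28.1°N, lon 0.2°W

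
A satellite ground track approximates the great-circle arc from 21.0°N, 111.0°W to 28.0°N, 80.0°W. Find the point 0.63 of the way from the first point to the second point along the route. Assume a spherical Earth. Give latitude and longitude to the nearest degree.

≈ 26°N, 92°W

Convert each endpoint to a unit vector on the sphere (x = cos φ cos λ, y = cos φ sin λ, z = sin φ).
The central angle between the endpoints is δ = arccos(p₁·p₂) ≈ 0.506 rad (29.0°).
Interpolate at f = 0.63 with slerp weights a = sin((1−f)δ)/sin δ ≈ 0.384, b = sin(fδ)/sin δ ≈ 0.647.
p = a·p₁ + b·p₂ ≈ (-0.029, -0.897, 0.441); φ = arcsin(p_z) ≈ 26.18°, λ = atan2(p_y, p_x) ≈ -91.87°.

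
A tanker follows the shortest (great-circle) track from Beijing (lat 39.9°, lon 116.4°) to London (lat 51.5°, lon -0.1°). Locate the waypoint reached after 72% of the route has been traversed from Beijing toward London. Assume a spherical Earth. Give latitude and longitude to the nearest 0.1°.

≈ lat 62.2°, lon 32.5°

Convert each endpoint to a unit vector on the sphere (x = cos φ cos λ, y = cos φ sin λ, z = sin φ).
The central angle between the endpoints is δ = arccos(p₁·p₂) ≈ 1.278 rad (73.2°).
Interpolate at f = 0.72 with slerp weights a = sin((1−f)δ)/sin δ ≈ 0.366, b = sin(fδ)/sin δ ≈ 0.831.
p = a·p₁ + b·p₂ ≈ (0.393, 0.250, 0.885); φ = arcsin(p_z) ≈ 62.25°, λ = atan2(p_y, p_x) ≈ 32.54°.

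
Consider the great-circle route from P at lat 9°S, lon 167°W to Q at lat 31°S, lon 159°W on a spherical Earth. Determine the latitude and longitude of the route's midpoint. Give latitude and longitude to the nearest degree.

Convert each endpoint to a unit vector on the sphere (x = cos φ cos λ, y = cos φ sin λ, z = sin φ).
The central angle between the endpoints is δ = arccos(p₁·p₂) ≈ 0.405 rad (23.2°).
Interpolate at f = 1/2 with slerp weights a = sin((1−f)δ)/sin δ ≈ 0.510, b = sin(fδ)/sin δ ≈ 0.510.
p = a·p₁ + b·p₂ ≈ (-0.900, -0.270, -0.343); φ = arcsin(p_z) ≈ -20.04°, λ = atan2(p_y, p_x) ≈ -163.28°.

≈ lat 20°S, lon 163°W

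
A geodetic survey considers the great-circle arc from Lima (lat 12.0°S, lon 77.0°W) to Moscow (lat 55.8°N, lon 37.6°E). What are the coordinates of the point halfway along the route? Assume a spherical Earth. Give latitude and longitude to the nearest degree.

≈ lat 34°N, lon 43°W

Write both endpoints as unit vectors p₁, p₂ with components (cos φ cos λ, cos φ sin λ, sin φ).
The central angle between the endpoints is δ = arccos(p₁·p₂) ≈ 1.983 rad (113.6°).
Interpolate at f = 1/2 with slerp weights a = sin((1−f)δ)/sin δ ≈ 0.914, b = sin(fδ)/sin δ ≈ 0.914.
p = a·p₁ + b·p₂ ≈ (0.608, -0.557, 0.566); φ = arcsin(p_z) ≈ 34.44°, λ = atan2(p_y, p_x) ≈ -42.52°.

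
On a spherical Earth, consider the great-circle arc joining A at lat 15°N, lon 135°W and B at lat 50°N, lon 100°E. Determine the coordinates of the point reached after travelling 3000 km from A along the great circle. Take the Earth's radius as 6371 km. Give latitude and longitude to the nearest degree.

≈ lat 37°N, lon 153°W

Write both endpoints as unit vectors p₁, p₂ with components (cos φ cos λ, cos φ sin λ, sin φ).
The central angle between the endpoints is δ = arccos(p₁·p₂) ≈ 1.729 rad (99.1°). The total great-circle distance is δ·R ≈ 1.729 × 6371 ≈ 11017 km, so the target fraction is f = 3000/11017 ≈ 0.272.
Interpolate at f ≈ 0.272 with slerp weights a = sin((1−f)δ)/sin δ ≈ 0.964, b = sin(fδ)/sin δ ≈ 0.459.
p = a·p₁ + b·p₂ ≈ (-0.709, -0.367, 0.601); φ = arcsin(p_z) ≈ 36.97°, λ = atan2(p_y, p_x) ≈ -152.62°.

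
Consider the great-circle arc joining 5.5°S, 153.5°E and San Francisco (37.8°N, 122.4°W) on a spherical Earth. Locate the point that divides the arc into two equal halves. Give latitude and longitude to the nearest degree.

≈ 21°N, 170°W

Write both endpoints as unit vectors p₁, p₂ with components (cos φ cos λ, cos φ sin λ, sin φ).
The central angle between the endpoints is δ = arccos(p₁·p₂) ≈ 1.549 rad (88.7°).
Interpolate at f = 1/2 with slerp weights a = sin((1−f)δ)/sin δ ≈ 0.699, b = sin(fδ)/sin δ ≈ 0.699.
p = a·p₁ + b·p₂ ≈ (-0.919, -0.156, 0.362); φ = arcsin(p_z) ≈ 21.20°, λ = atan2(p_y, p_x) ≈ -170.37°.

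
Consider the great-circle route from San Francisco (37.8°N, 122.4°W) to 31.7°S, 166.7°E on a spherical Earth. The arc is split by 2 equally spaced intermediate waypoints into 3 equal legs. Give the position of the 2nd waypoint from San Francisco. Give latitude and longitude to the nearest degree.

The haversine formula gives a central angle δ ≈ 1.673 rad (95.9°) between the endpoints.
Interpolate at f = 2/3 with slerp weights a = sin((1−f)δ)/sin δ ≈ 0.532, b = sin(fδ)/sin δ ≈ 0.903.
p = a·p₁ + b·p₂ ≈ (-0.973, -0.178, -0.148); φ = arcsin(p_z) ≈ -8.53°, λ = atan2(p_y, p_x) ≈ -169.62°.

≈ 9°S, 170°W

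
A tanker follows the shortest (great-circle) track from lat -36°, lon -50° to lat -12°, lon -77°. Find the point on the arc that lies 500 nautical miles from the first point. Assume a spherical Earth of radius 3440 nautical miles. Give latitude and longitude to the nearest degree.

≈ lat -31°, lon -58°

Convert each endpoint to a unit vector on the sphere (x = cos φ cos λ, y = cos φ sin λ, z = sin φ).
The central angle between the endpoints is δ = arccos(p₁·p₂) ≈ 0.597 rad (34.2°). The total great-circle distance is δ·R ≈ 0.597 × 3440 ≈ 2052 nmi, so the target fraction is f = 500/2052 ≈ 0.244.
Interpolate at f ≈ 0.244 with slerp weights a = sin((1−f)δ)/sin δ ≈ 0.776, b = sin(fδ)/sin δ ≈ 0.258.
p = a·p₁ + b·p₂ ≈ (0.460, -0.727, -0.510); φ = arcsin(p_z) ≈ -30.65°, λ = atan2(p_y, p_x) ≈ -57.65°.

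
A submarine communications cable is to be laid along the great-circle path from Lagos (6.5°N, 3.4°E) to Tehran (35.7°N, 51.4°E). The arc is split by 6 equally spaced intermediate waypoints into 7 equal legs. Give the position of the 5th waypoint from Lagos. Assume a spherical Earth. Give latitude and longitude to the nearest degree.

Convert each endpoint to a unit vector on the sphere (x = cos φ cos λ, y = cos φ sin λ, z = sin φ).
The central angle between the endpoints is δ = arccos(p₁·p₂) ≈ 0.920 rad (52.7°).
Interpolate at f = 5/7 with slerp weights a = sin((1−f)δ)/sin δ ≈ 0.327, b = sin(fδ)/sin δ ≈ 0.768.
p = a·p₁ + b·p₂ ≈ (0.713, 0.507, 0.485); φ = arcsin(p_z) ≈ 29.01°, λ = atan2(p_y, p_x) ≈ 35.39°.

≈ 29°N, 35°E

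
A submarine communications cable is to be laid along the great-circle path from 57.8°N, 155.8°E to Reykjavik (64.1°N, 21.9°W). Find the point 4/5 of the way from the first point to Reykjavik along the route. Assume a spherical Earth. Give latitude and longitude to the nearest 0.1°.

Convert each endpoint to a unit vector on the sphere (x = cos φ cos λ, y = cos φ sin λ, z = sin φ).
The central angle between the endpoints is δ = arccos(p₁·p₂) ≈ 1.014 rad (58.1°).
Interpolate at f = 4/5 with slerp weights a = sin((1−f)δ)/sin δ ≈ 0.237, b = sin(fδ)/sin δ ≈ 0.854.
p = a·p₁ + b·p₂ ≈ (0.231, -0.087, 0.969); φ = arcsin(p_z) ≈ 75.71°, λ = atan2(p_y, p_x) ≈ -20.72°.

≈ 75.7°N, 20.7°W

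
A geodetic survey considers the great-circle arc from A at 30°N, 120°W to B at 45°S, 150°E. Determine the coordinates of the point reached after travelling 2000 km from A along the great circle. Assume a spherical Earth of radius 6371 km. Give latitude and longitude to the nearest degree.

≈ 17°N, 134°W

From cos δ = sin φ₁ sin φ₂ + cos φ₁ cos φ₂ cos Δλ, the central angle is δ ≈ 1.932 rad (110.7°). The total great-circle distance is δ·R ≈ 1.932 × 6371 ≈ 12310 km, so the target fraction is f = 2000/12310 ≈ 0.162.
Interpolate at f ≈ 0.162 with slerp weights a = sin((1−f)δ)/sin δ ≈ 1.068, b = sin(fδ)/sin δ ≈ 0.330.
p = a·p₁ + b·p₂ ≈ (-0.665, -0.684, 0.300); φ = arcsin(p_z) ≈ 17.49°, λ = atan2(p_y, p_x) ≈ -134.17°.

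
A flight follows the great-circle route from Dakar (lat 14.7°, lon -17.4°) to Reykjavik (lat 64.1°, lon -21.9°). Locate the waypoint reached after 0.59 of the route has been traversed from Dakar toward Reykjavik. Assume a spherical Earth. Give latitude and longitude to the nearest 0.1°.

≈ lat 43.9°, lon -19.1°

Convert each endpoint to a unit vector on the sphere (x = cos φ cos λ, y = cos φ sin λ, z = sin φ).
The central angle between the endpoints is δ = arccos(p₁·p₂) ≈ 0.864 rad (49.5°).
Interpolate at f = 0.59 with slerp weights a = sin((1−f)δ)/sin δ ≈ 0.456, b = sin(fδ)/sin δ ≈ 0.642.
p = a·p₁ + b·p₂ ≈ (0.681, -0.236, 0.693); φ = arcsin(p_z) ≈ 43.87°, λ = atan2(p_y, p_x) ≈ -19.15°.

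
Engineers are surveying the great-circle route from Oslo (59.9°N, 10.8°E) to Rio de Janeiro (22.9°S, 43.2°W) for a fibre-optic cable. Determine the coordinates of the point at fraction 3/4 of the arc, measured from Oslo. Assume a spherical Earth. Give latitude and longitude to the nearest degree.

Write both endpoints as unit vectors p₁, p₂ with components (cos φ cos λ, cos φ sin λ, sin φ).
The central angle between the endpoints is δ = arccos(p₁·p₂) ≈ 1.636 rad (93.7°).
Interpolate at f = 3/4 with slerp weights a = sin((1−f)δ)/sin δ ≈ 0.399, b = sin(fδ)/sin δ ≈ 0.943.
p = a·p₁ + b·p₂ ≈ (0.830, -0.557, -0.022); φ = arcsin(p_z) ≈ -1.28°, λ = atan2(p_y, p_x) ≈ -33.89°.

≈ 1°S, 34°W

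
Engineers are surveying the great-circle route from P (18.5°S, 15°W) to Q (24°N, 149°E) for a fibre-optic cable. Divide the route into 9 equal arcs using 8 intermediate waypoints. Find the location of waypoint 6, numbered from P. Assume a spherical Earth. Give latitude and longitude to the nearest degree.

Convert each endpoint to a unit vector on the sphere (x = cos φ cos λ, y = cos φ sin λ, z = sin φ).
The central angle between the endpoints is δ = arccos(p₁·p₂) ≈ 2.864 rad (164.1°).
Interpolate at f = 6/9 with slerp weights a = sin((1−f)δ)/sin δ ≈ 2.983, b = sin(fδ)/sin δ ≈ 3.447.
p = a·p₁ + b·p₂ ≈ (0.033, 0.890, 0.455); φ = arcsin(p_z) ≈ 27.09°, λ = atan2(p_y, p_x) ≈ 87.86°.

≈ (27°N, 88°E)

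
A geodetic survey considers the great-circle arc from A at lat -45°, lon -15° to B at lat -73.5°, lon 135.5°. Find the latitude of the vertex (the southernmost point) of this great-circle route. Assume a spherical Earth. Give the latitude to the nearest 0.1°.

The great circle lies in the plane with unit normal n̂ = (p₁ × p₂)/|p₁ × p₂|.
Here n̂_z ≈ +0.114; the vertex latitude is φ_max = arccos|n̂_z| ≈ 83.4°.

≈ -83.4°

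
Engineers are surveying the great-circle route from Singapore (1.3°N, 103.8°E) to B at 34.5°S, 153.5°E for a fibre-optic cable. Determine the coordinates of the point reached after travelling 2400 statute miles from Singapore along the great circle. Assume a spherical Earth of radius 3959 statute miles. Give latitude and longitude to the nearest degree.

≈ 22°S, 131°E

Convert each endpoint to a unit vector on the sphere (x = cos φ cos λ, y = cos φ sin λ, z = sin φ).
The central angle between the endpoints is δ = arccos(p₁·p₂) ≈ 1.024 rad (58.7°). The total great-circle distance is δ·R ≈ 1.024 × 3959 ≈ 4054 mi, so the target fraction is f = 2400/4054 ≈ 0.592.
Interpolate at f ≈ 0.592 with slerp weights a = sin((1−f)δ)/sin δ ≈ 0.475, b = sin(fδ)/sin δ ≈ 0.667.
p = a·p₁ + b·p₂ ≈ (-0.605, 0.706, -0.367); φ = arcsin(p_z) ≈ -21.53°, λ = atan2(p_y, p_x) ≈ 130.59°.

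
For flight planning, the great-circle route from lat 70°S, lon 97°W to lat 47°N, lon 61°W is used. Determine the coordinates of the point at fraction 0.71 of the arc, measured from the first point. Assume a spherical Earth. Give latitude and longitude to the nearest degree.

≈ lat 13°N, lon 69°W

Write both endpoints as unit vectors p₁, p₂ with components (cos φ cos λ, cos φ sin λ, sin φ).
The central angle between the endpoints is δ = arccos(p₁·p₂) ≈ 2.093 rad (119.9°).
Interpolate at f = 0.71 with slerp weights a = sin((1−f)δ)/sin δ ≈ 0.658, b = sin(fδ)/sin δ ≈ 1.149.
p = a·p₁ + b·p₂ ≈ (0.353, -0.909, 0.222); φ = arcsin(p_z) ≈ 12.85°, λ = atan2(p_y, p_x) ≈ -68.80°.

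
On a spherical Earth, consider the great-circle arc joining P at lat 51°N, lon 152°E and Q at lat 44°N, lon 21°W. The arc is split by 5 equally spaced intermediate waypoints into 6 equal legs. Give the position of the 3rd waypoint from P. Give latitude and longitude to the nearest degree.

≈ lat 85°N, lon 18°E

The haversine formula gives a central angle δ ≈ 1.480 rad (84.8°) between the endpoints.
Interpolate at f = 3/6 with slerp weights a = sin((1−f)δ)/sin δ ≈ 0.677, b = sin(fδ)/sin δ ≈ 0.677.
p = a·p₁ + b·p₂ ≈ (0.078, 0.026, 0.997); φ = arcsin(p_z) ≈ 85.27°, λ = atan2(p_y, p_x) ≈ 18.00°.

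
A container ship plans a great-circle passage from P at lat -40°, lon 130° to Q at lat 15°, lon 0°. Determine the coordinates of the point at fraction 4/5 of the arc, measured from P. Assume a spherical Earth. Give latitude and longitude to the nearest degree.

≈ lat -2°, lon 20°

Write both endpoints as unit vectors p₁, p₂ with components (cos φ cos λ, cos φ sin λ, sin φ).
The central angle between the endpoints is δ = arccos(p₁·p₂) ≈ 2.268 rad (129.9°).
Interpolate at f = 4/5 with slerp weights a = sin((1−f)δ)/sin δ ≈ 0.572, b = sin(fδ)/sin δ ≈ 1.266.
p = a·p₁ + b·p₂ ≈ (0.941, 0.335, -0.040); φ = arcsin(p_z) ≈ -2.28°, λ = atan2(p_y, p_x) ≈ 19.61°.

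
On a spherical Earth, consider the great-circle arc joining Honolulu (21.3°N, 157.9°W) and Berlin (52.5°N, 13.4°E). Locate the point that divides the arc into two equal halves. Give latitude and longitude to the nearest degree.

Convert each endpoint to a unit vector on the sphere (x = cos φ cos λ, y = cos φ sin λ, z = sin φ).
The central angle between the endpoints is δ = arccos(p₁·p₂) ≈ 1.847 rad (105.8°).
Interpolate at f = 1/2 with slerp weights a = sin((1−f)δ)/sin δ ≈ 0.829, b = sin(fδ)/sin δ ≈ 0.829.
p = a·p₁ + b·p₂ ≈ (-0.225, -0.174, 0.959); φ = arcsin(p_z) ≈ 73.50°, λ = atan2(p_y, p_x) ≈ -142.31°.

≈ 74°N, 142°W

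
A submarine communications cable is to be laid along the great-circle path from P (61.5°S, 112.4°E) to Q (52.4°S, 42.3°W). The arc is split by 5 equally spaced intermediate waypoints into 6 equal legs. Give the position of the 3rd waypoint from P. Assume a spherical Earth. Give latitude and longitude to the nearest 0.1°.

Convert each endpoint to a unit vector on the sphere (x = cos φ cos λ, y = cos φ sin λ, z = sin φ).
The central angle between the endpoints is δ = arccos(p₁·p₂) ≈ 1.123 rad (64.3°).
Interpolate at f = 3/6 with slerp weights a = sin((1−f)δ)/sin δ ≈ 0.591, b = sin(fδ)/sin δ ≈ 0.591.
p = a·p₁ + b·p₂ ≈ (0.159, 0.018, -0.987); φ = arcsin(p_z) ≈ -80.78°, λ = atan2(p_y, p_x) ≈ 6.46°.

≈ (80.8°S, 6.5°E)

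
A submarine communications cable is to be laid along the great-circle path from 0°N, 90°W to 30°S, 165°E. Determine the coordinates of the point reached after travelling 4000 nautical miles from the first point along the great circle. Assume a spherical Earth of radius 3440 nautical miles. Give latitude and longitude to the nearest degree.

≈ 28°S, 153°W

Convert each endpoint to a unit vector on the sphere (x = cos φ cos λ, y = cos φ sin λ, z = sin φ).
The central angle between the endpoints is δ = arccos(p₁·p₂) ≈ 1.797 rad (103.0°). The total great-circle distance is δ·R ≈ 1.797 × 3440 ≈ 6181 nmi, so the target fraction is f = 4000/6181 ≈ 0.647.
Interpolate at f ≈ 0.647 with slerp weights a = sin((1−f)δ)/sin δ ≈ 0.608, b = sin(fδ)/sin δ ≈ 0.942.
p = a·p₁ + b·p₂ ≈ (-0.788, -0.397, -0.471); φ = arcsin(p_z) ≈ -28.10°, λ = atan2(p_y, p_x) ≈ -153.27°.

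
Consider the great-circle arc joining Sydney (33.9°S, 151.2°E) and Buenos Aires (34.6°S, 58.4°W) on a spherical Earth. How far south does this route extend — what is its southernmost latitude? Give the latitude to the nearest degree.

The great circle lies in the plane with unit normal n̂ = (p₁ × p₂)/|p₁ × p₂|.
Here n̂_z ≈ +0.351; the vertex latitude is φ_max = arccos|n̂_z| ≈ 69.4°.
Check via Clairaut: cos φ_max = |cos φ₁| · sin C = cos(33.9°)·sin(155.0°) ≈ 0.351, again giving ≈ 69.4°.

≈ 69°S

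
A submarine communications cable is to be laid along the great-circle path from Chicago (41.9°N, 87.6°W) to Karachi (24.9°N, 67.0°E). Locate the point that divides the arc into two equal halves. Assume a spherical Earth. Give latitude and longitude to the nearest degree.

≈ 70°N, 13°E

From cos δ = sin φ₁ sin φ₂ + cos φ₁ cos φ₂ cos Δλ, the central angle is δ ≈ 1.906 rad (109.2°).
Interpolate at f = 1/2 with slerp weights a = sin((1−f)δ)/sin δ ≈ 0.863, b = sin(fδ)/sin δ ≈ 0.863.
p = a·p₁ + b·p₂ ≈ (0.333, 0.079, 0.940); φ = arcsin(p_z) ≈ 70.00°, λ = atan2(p_y, p_x) ≈ 13.32°.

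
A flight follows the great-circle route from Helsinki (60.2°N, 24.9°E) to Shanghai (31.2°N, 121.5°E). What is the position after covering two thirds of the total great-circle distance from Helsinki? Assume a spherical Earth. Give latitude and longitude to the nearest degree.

Convert each endpoint to a unit vector on the sphere (x = cos φ cos λ, y = cos φ sin λ, z = sin φ).
The central angle between the endpoints is δ = arccos(p₁·p₂) ≈ 1.159 rad (66.4°).
Interpolate at f = 2/3 with slerp weights a = sin((1−f)δ)/sin δ ≈ 0.411, b = sin(fδ)/sin δ ≈ 0.762.
p = a·p₁ + b·p₂ ≈ (-0.155, 0.641, 0.751); φ = arcsin(p_z) ≈ 48.70°, λ = atan2(p_y, p_x) ≈ 103.59°.

≈ 49°N, 104°E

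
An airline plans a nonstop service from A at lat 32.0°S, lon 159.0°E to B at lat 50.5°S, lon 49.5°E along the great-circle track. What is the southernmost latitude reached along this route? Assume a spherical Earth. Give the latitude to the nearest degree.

≈ 59°S

The great circle lies in the plane with unit normal n̂ = (p₁ × p₂)/|p₁ × p₂|.
Here n̂_z ≈ -0.522; the vertex latitude is φ_max = arccos|n̂_z| ≈ 58.5°.
Check via Clairaut: cos φ_max = |cos φ₁| · sin C = cos(32.0°)·sin(142.0°) ≈ 0.522, again giving ≈ 58.5°.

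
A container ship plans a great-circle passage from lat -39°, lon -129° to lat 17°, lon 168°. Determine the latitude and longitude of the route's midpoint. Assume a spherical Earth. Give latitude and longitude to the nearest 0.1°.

≈ lat -12.8°, lon -164.1°

Convert each endpoint to a unit vector on the sphere (x = cos φ cos λ, y = cos φ sin λ, z = sin φ).
The central angle between the endpoints is δ = arccos(p₁·p₂) ≈ 1.417 rad (81.2°).
Interpolate at f = 1/2 with slerp weights a = sin((1−f)δ)/sin δ ≈ 0.658, b = sin(fδ)/sin δ ≈ 0.658.
p = a·p₁ + b·p₂ ≈ (-0.938, -0.267, -0.222); φ = arcsin(p_z) ≈ -12.82°, λ = atan2(p_y, p_x) ≈ -164.12°.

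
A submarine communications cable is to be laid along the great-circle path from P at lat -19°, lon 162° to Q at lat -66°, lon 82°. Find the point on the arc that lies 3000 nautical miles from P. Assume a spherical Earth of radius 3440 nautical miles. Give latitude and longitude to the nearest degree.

Write both endpoints as unit vectors p₁, p₂ with components (cos φ cos λ, cos φ sin λ, sin φ).
The central angle between the endpoints is δ = arccos(p₁·p₂) ≈ 1.198 rad (68.6°). The total great-circle distance is δ·R ≈ 1.198 × 3440 ≈ 4121 nmi, so the target fraction is f = 3000/4121 ≈ 0.728.
Interpolate at f ≈ 0.728 with slerp weights a = sin((1−f)δ)/sin δ ≈ 0.344, b = sin(fδ)/sin δ ≈ 0.822.
p = a·p₁ + b·p₂ ≈ (-0.263, 0.432, -0.863); φ = arcsin(p_z) ≈ -59.65°, λ = atan2(p_y, p_x) ≈ 121.32°.

≈ lat -60°, lon 121°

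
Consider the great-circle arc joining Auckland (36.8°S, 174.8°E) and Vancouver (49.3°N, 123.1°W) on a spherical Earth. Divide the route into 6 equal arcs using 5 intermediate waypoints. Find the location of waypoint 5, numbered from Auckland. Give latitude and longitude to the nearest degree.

≈ 36°N, 138°W

Convert each endpoint to a unit vector on the sphere (x = cos φ cos λ, y = cos φ sin λ, z = sin φ).
The central angle between the endpoints is δ = arccos(p₁·p₂) ≈ 1.782 rad (102.1°).
Interpolate at f = 5/6 with slerp weights a = sin((1−f)δ)/sin δ ≈ 0.299, b = sin(fδ)/sin δ ≈ 1.019.
p = a·p₁ + b·p₂ ≈ (-0.602, -0.535, 0.593); φ = arcsin(p_z) ≈ 36.39°, λ = atan2(p_y, p_x) ≈ -138.36°.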